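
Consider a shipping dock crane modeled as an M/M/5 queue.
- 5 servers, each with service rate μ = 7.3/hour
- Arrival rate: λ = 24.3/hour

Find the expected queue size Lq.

Traffic intensity: ρ = λ/(cμ) = 24.3/(5×7.3) = 0.6658
Since ρ = 0.6658 < 1, system is stable.
Offered load a = λ/μ = cρ = 24.3/7.3 = 3.3288
P₀ = [ Σₙ₌₀^4 aⁿ/n! + a^5/(5!(1-ρ)) ]⁻¹
Σ = a^0/0! + a^1/1! + a^2/2! + a^3/3! + a^4/4! = 1.0000 + 3.3288 + 5.5403 + 6.1475 + 5.1159 = 21.1325
a^5/(5!(1-ρ)) = 408.7117/(120 × 0.334247) = 10.1899
P₀ = 1/(21.1325 + 10.1899) = 0.03193
Lq = P₀·a^5·ρ / (5!(1-ρ)²) = 0.031926 × 408.7117 × 0.66575 / (120 × 0.11172) = 0.6480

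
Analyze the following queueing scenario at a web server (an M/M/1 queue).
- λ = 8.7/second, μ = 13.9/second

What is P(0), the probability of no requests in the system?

ρ = λ/μ = 8.7/13.9 = 0.6259
P(0) = 1 - ρ = 1 - 0.6259 = 0.3741
The server is idle 37.41% of the time.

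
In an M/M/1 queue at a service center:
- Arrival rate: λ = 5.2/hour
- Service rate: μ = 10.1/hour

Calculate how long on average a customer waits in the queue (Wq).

First, compute utilization: ρ = λ/μ = 5.2/10.1 = 0.5149
For M/M/1: Wq = λ/(μ(μ-λ))
Wq = 5.2/(10.1 × (10.1-5.2))
Wq = 5.2/(10.1 × 4.90)
Wq = 0.1051 hours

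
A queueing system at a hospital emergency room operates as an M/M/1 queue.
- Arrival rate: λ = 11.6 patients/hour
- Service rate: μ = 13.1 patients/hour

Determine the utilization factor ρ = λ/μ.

Server utilization: ρ = λ/μ
ρ = 11.6/13.1 = 0.8855
The server is busy 88.55% of the time.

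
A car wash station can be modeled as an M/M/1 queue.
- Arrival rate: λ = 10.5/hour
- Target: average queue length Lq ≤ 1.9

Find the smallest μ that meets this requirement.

For M/M/1: Lq = λ²/(μ(μ-λ))
Need Lq ≤ 1.9, i.e. μ(μ-λ) ≥ λ²/1.9
μ² - 10.5μ - 110.25/1.9 ≥ 0  →  μ² - 10.5μ - 58.02632 ≥ 0
Quadratic formula (positive root): μ = [λ + √(λ² + 4×58.02632)]/2
Discriminant: 110.25 + 4×58.02632 = 342.3553, √342.3553 = 18.5028
μ ≥ (10.5 + 18.5028)/2 = 14.5014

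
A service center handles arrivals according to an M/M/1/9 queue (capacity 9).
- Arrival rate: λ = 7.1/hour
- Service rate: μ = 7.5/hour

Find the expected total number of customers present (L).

ρ = λ/μ = 7.1/7.5 = 0.94667
P₀ = (1-ρ)/(1-ρ^(K+1)) = (1-0.94667)/(1-0.94667^10) = 0.05333/0.4219 = 0.1264
P_K = P₀×ρ^K = 0.1264 × 0.94667^9 = 0.1264 × 0.6106 = 0.07718
L = ρ[1 - (K+1)ρ^K + Kρ^(K+1)] / [(1-ρ)(1-ρ^(K+1))]
L = 0.94667 × (1 - 10×0.6106432 + 9×0.5780776) / ((1 - 0.94667) × (1 - 0.5780776)) = 4.0501 customers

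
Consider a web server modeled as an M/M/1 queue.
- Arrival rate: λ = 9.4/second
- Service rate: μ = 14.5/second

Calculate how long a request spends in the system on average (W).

First, compute utilization: ρ = λ/μ = 9.4/14.5 = 0.6483
For M/M/1: W = 1/(μ-λ)
W = 1/(14.5-9.4) = 1/5.10
W = 0.1961 seconds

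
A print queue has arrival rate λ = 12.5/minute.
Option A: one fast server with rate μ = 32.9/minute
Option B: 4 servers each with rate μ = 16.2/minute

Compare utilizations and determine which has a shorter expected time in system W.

Option A: single server μ = 32.9 (M/M/1)
  ρ_A = 12.5/32.9 = 0.3799
  W_A = 1/(μ-λ) = 1/(32.9-12.5) = 1/20.40 = 0.04902

Option B: 4 servers μ = 16.2 (M/M/4)
  ρ_B = λ/(cμ) = 12.5/(4×16.2) = 0.1929
  Offered load a = λ/μ = cρ = 12.5/16.2 = 0.7716
  P₀ = [ Σₙ₌₀^3 aⁿ/n! + a^4/(4!(1-ρ)) ]⁻¹
  Σ = a^0/0! + a^1/1! + a^2/2! + a^3/3! = 1.0000 + 0.7716 + 0.2977 + 0.07657 = 2.1459
  a^4/(4!(1-ρ)) = 0.3545/(24 × 0.8071) = 0.01830
  P₀ = 1/(2.1459 + 0.01830) = 0.4621
  Lq = P₀·a^4·ρ / (4!(1-ρ)²) = 0.4621 × 0.3545 × 0.1929 / (24 × 0.6514) = 0.002021
  Wq_B = Lq/λ = 0.002021/12.5 = 0.0001617
  W_B = Wq_B + 1/μ = 0.0001617 + 0.06173 = 0.06189

Since W_A = 0.04902 < W_B = 0.06189, Option A (single fast server) has the shorter time in system.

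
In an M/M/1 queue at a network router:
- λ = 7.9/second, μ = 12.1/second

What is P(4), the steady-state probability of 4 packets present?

ρ = λ/μ = 7.9/12.1 = 0.6529
P(n) = (1-ρ)ρⁿ
P(4) = (1-0.6529) × 0.6529^4
P(4) = 0.3471 × 0.1817
P(4) = 0.06307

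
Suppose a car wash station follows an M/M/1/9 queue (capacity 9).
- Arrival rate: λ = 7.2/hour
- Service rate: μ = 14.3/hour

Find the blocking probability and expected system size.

ρ = λ/μ = 7.2/14.3 = 0.5035
P₀ = (1-ρ)/(1-ρ^(K+1)) = (1-0.5035)/(1-0.5035^10) = 0.4965/0.9990 = 0.4970
P_K = P₀×ρ^K = 0.4970 × 0.5035^9 = 0.4970 × 0.002080 = 0.001034
Blocking probability P_9 = 0.001034 (0.10%)
L = ρ[1 - (K+1)ρ^K + Kρ^(K+1)] / [(1-ρ)(1-ρ^(K+1))]
L = 0.5035 × (1 - 10×0.002080 + 9×0.001047) / ((1 - 0.5035) × (1 - 0.001047)) = 1.0036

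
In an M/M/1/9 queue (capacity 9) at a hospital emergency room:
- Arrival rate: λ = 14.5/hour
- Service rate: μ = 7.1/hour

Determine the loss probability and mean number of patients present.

ρ = λ/μ = 14.5/7.1 = 2.04225
P₀ = (1-ρ)/(1-ρ^(K+1)) = (1-2.04225)/(1-2.04225^10) = -1.0423/-1261.0863 = 0.0008265
P_K = P₀×ρ^K = 0.00082647 × 2.04225^9 = 0.00082647 × 617.9881 = 0.5107
Blocking probability P_9 = 0.5107 (51.07%)
L = ρ[1 - (K+1)ρ^K + Kρ^(K+1)] / [(1-ρ)(1-ρ^(K+1))]
L = 2.04225 × (1 - 10×617.9881 + 9×1262.0863) / ((1 - 2.04225) × (1 - 1262.0863)) = 8.0485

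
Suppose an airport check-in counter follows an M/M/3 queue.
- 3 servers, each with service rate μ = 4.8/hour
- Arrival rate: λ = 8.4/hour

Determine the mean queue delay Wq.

Traffic intensity: ρ = λ/(cμ) = 8.4/(3×4.8) = 0.5833
Since ρ = 0.5833 < 1, system is stable.
Offered load a = λ/μ = cρ = 8.4/4.8 = 1.7500
P₀ = [ Σₙ₌₀^2 aⁿ/n! + a^3/(3!(1-ρ)) ]⁻¹
Σ = a^0/0! + a^1/1! + a^2/2! = 1.0000 + 1.7500 + 1.5313 = 4.2813
a^3/(3!(1-ρ)) = 5.35938/(6 × 0.416667) = 2.1438
P₀ = 1/(4.2813 + 2.1438) = 0.1556
Lq = P₀·a^3·ρ / (3!(1-ρ)²) = 0.15564 × 5.3594 × 0.58333 / (6 × 0.17361) = 0.4671
Wq = Lq/λ = 0.4671/8.4 = 0.05561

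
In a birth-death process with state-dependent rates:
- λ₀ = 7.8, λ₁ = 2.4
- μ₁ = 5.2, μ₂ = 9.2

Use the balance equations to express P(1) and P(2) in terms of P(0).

Balance equations:
State 0: λ₀P₀ = μ₁P₁ → P₁ = (λ₀/μ₁)P₀ = (7.8/5.2)P₀ = 1.5000P₀
State 1: P₂ = (λ₀λ₁)/(μ₁μ₂)P₀ = (7.8×2.4)/(5.2×9.2)P₀ = 0.3913P₀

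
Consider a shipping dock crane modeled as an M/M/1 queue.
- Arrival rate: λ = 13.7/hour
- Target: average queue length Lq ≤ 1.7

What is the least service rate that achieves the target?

For M/M/1: Lq = λ²/(μ(μ-λ))
Need Lq ≤ 1.7, i.e. μ(μ-λ) ≥ λ²/1.7
μ² - 13.7μ - 187.69/1.7 ≥ 0  →  μ² - 13.7μ - 110.40588 ≥ 0
Quadratic formula (positive root): μ = [λ + √(λ² + 4×110.40588)]/2
Discriminant: 187.69 + 4×110.40588 = 629.3135, √629.3135 = 25.08612
μ ≥ (13.7 + 25.08612)/2 = 19.3931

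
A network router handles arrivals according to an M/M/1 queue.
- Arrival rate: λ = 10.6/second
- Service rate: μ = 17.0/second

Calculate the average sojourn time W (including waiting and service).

First, compute utilization: ρ = λ/μ = 10.6/17.0 = 0.6235
For M/M/1: W = 1/(μ-λ)
W = 1/(17.0-10.6) = 1/6.40
W = 0.1562 seconds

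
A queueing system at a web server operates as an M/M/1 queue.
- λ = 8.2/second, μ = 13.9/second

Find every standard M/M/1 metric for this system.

Step 1: ρ = λ/μ = 8.2/13.9 = 0.5899
Step 2: L = λ/(μ-λ) = 8.2/5.70 = 1.4386
Step 3: Lq = λ²/(μ(μ-λ)) = 67.24/(13.9×5.70) = 0.8487
Step 4: W = 1/(μ-λ) = 1/5.70 = 0.17544
Step 5: Wq = λ/(μ(μ-λ)) = 8.2/(13.9×5.70) = 0.1035
Step 6: P(0) = 1-ρ = 0.4101
Verify: L = λW = 8.2×0.17544 = 1.4386 ✔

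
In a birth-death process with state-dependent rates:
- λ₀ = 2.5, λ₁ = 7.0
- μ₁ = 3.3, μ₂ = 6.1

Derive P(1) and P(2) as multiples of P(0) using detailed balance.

Balance equations:
State 0: λ₀P₀ = μ₁P₁ → P₁ = (λ₀/μ₁)P₀ = (2.5/3.3)P₀ = 0.7576P₀
State 1: P₂ = (λ₀λ₁)/(μ₁μ₂)P₀ = (2.5×7.0)/(3.3×6.1)P₀ = 0.8693P₀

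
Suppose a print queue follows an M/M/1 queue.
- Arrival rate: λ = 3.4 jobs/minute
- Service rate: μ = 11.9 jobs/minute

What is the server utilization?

Server utilization: ρ = λ/μ
ρ = 3.4/11.9 = 0.2857
The server is busy 28.57% of the time.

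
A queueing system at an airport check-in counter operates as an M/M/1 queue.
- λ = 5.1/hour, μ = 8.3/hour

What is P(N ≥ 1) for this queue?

ρ = λ/μ = 5.1/8.3 = 0.6145
P(N ≥ n) = ρⁿ
P(N ≥ 1) = 0.6145^1
P(N ≥ 1) = 0.6145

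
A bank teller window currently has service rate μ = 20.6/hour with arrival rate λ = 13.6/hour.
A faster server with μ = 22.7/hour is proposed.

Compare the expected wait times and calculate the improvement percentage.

System 1: ρ₁ = 13.6/20.6 = 0.6602, W₁ = 1/(20.6-13.6) = 0.14286
System 2: ρ₂ = 13.6/22.7 = 0.5991, W₂ = 1/(22.7-13.6) = 0.10989
Improvement: (W₁-W₂)/W₁ = (0.14286-0.10989)/0.14286 = 23.08%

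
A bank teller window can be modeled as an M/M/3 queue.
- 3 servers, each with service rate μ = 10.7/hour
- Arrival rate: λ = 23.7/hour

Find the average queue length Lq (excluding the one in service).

Traffic intensity: ρ = λ/(cμ) = 23.7/(3×10.7) = 0.7383
Since ρ = 0.7383 < 1, system is stable.
Offered load a = λ/μ = cρ = 23.7/10.7 = 2.2150
P₀ = [ Σₙ₌₀^2 aⁿ/n! + a^3/(3!(1-ρ)) ]⁻¹
Σ = a^0/0! + a^1/1! + a^2/2! = 1.0000 + 2.2150 + 2.4530 = 5.6680
a^3/(3!(1-ρ)) = 10.8666/(6 × 0.26168) = 6.9210
P₀ = 1/(5.6680 + 6.9210) = 0.07943
Lq = P₀·a^3·ρ / (3!(1-ρ)²) = 0.079435 × 10.8666 × 0.73832 / (6 × 0.068478) = 1.5511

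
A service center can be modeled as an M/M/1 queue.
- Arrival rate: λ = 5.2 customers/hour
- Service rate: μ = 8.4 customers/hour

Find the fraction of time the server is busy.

Server utilization: ρ = λ/μ
ρ = 5.2/8.4 = 0.6190
The server is busy 61.90% of the time.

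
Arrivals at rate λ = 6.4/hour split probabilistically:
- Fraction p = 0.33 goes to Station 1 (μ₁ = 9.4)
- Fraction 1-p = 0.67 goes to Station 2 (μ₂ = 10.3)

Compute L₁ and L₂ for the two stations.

Effective rates: λ₁ = 6.4×0.33 = 2.112, λ₂ = 6.4×0.67 = 4.288
Station 1: ρ₁ = 2.112/9.4 = 0.2247, L₁ = ρ₁/(1-ρ₁) = 0.2247/(1-0.2247) = 0.2898
Station 2: ρ₂ = 4.288/10.3 = 0.4163, L₂ = ρ₂/(1-ρ₂) = 0.4163/(1-0.4163) = 0.7132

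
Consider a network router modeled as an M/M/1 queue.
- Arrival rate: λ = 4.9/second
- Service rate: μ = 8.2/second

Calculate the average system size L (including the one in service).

ρ = λ/μ = 4.9/8.2 = 0.5976
For M/M/1: L = λ/(μ-λ)
L = 4.9/(8.2-4.9) = 4.9/3.30
L = 1.4848 packets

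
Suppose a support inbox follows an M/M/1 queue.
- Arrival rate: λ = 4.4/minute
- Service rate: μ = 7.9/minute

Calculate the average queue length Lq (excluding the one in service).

ρ = λ/μ = 4.4/7.9 = 0.5570
For M/M/1: Lq = λ²/(μ(μ-λ))
Lq = 19.36/(7.9 × 3.50)
Lq = 0.7002 emails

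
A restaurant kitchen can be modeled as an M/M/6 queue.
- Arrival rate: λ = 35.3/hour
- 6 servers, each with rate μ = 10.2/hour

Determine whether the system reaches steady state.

Stability requires ρ = λ/(cμ) < 1
ρ = 35.3/(6 × 10.2) = 35.3/61.20 = 0.5768
Since 0.5768 < 1, the system is STABLE.
The servers are busy 57.68% of the time.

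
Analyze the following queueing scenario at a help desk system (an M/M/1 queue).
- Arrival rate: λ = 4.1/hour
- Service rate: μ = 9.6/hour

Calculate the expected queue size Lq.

ρ = λ/μ = 4.1/9.6 = 0.4271
For M/M/1: Lq = λ²/(μ(μ-λ))
Lq = 16.81/(9.6 × 5.50)
Lq = 0.3184 tickets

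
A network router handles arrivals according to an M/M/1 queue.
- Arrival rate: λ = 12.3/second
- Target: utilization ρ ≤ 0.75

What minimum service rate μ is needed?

ρ = λ/μ, so μ = λ/ρ
μ ≥ 12.3/0.75 = 16.4000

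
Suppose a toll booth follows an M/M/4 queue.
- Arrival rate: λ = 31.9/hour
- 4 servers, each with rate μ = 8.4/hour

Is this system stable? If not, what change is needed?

Stability requires ρ = λ/(cμ) < 1
ρ = 31.9/(4 × 8.4) = 31.9/33.60 = 0.9494
Since 0.9494 < 1, the system is STABLE.
The servers are busy 94.94% of the time.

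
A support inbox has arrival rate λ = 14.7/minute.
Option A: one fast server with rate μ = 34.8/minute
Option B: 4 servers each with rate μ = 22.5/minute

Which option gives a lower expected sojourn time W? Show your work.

Option A: single server μ = 34.8 (M/M/1)
  ρ_A = 14.7/34.8 = 0.4224
  W_A = 1/(μ-λ) = 1/(34.8-14.7) = 1/20.10 = 0.04975

Option B: 4 servers μ = 22.5 (M/M/4)
  ρ_B = λ/(cμ) = 14.7/(4×22.5) = 0.1633
  Offered load a = λ/μ = cρ = 14.7/22.5 = 0.6533
  P₀ = [ Σₙ₌₀^3 aⁿ/n! + a^4/(4!(1-ρ)) ]⁻¹
  Σ = a^0/0! + a^1/1! + a^2/2! + a^3/3! = 1.0000 + 0.6533 + 0.2134 + 0.04648 = 1.9132
  a^4/(4!(1-ρ)) = 0.18220/(24 × 0.83667) = 0.009074
  P₀ = 1/(1.9132 + 0.009074) = 0.5202
  Lq = P₀·a^4·ρ / (4!(1-ρ)²) = 0.52021 × 0.18220 × 0.16333 / (24 × 0.70001) = 0.0009215
  Wq_B = Lq/λ = 0.00092146/14.7 = 0.000062684
  W_B = Wq_B + 1/μ = 0.000062684 + 0.044444 = 0.04451

Since W_B = 0.04451 < W_A = 0.04975, Option B (multiple servers) has the shorter time in system.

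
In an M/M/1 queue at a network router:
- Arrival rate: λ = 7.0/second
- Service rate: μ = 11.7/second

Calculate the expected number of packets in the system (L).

ρ = λ/μ = 7.0/11.7 = 0.5983
For M/M/1: L = λ/(μ-λ)
L = 7.0/(11.7-7.0) = 7.0/4.70
L = 1.4894 packets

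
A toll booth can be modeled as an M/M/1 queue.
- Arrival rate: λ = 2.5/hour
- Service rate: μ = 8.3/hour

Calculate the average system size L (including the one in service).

ρ = λ/μ = 2.5/8.3 = 0.3012
For M/M/1: L = λ/(μ-λ)
L = 2.5/(8.3-2.5) = 2.5/5.80
L = 0.4310 vehicles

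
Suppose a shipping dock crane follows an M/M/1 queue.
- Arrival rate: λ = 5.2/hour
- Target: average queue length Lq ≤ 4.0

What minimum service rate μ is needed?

For M/M/1: Lq = λ²/(μ(μ-λ))
Need Lq ≤ 4.0, i.e. μ(μ-λ) ≥ λ²/4.0
μ² - 5.2μ - 27.04/4.0 ≥ 0  →  μ² - 5.2μ - 6.7600 ≥ 0
Quadratic formula (positive root): μ = [λ + √(λ² + 4×6.7600)]/2
Discriminant: 27.04 + 4×6.7600 = 54.0800, √54.0800 = 7.3539
μ ≥ (5.2 + 7.3539)/2 = 6.2770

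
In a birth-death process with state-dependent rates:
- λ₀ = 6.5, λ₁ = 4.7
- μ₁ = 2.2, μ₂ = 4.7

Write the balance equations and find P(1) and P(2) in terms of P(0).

Balance equations:
State 0: λ₀P₀ = μ₁P₁ → P₁ = (λ₀/μ₁)P₀ = (6.5/2.2)P₀ = 2.9545P₀
State 1: P₂ = (λ₀λ₁)/(μ₁μ₂)P₀ = (6.5×4.7)/(2.2×4.7)P₀ = 2.9545P₀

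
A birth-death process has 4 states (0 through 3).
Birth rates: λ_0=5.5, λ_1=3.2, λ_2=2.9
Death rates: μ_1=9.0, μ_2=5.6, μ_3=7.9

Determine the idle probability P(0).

Ratios P(n)/P(0) = (λ₀···λₙ₋₁)/(μ₁···μₙ):
P(1)/P(0) = (5.5)/(9.0) = 0.6111
P(2)/P(0) = (5.5×3.2)/(9.0×5.6) = 0.3492
P(3)/P(0) = (5.5×3.2×2.9)/(9.0×5.6×7.9) = 0.1282

Normalization: ∑ P(n) = 1
P(0) × (1.0000 + 0.6111 + 0.3492 + 0.1282) = 1
P(0) × 2.0885 = 1
P(0) = 1/2.0885 = 0.4788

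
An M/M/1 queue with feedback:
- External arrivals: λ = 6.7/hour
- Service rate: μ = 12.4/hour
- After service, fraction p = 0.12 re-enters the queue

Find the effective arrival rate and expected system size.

Effective arrival rate: λ_eff = λ/(1-p) = 6.7/(1-0.12) = 6.7/0.88 = 7.6136
ρ = λ_eff/μ = 7.6136/12.4 = 0.6140
L = ρ/(1-ρ) = 0.6140/(1-0.6140) = 1.5907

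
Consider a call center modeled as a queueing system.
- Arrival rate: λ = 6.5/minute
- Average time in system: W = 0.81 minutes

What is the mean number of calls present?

Little's Law: L = λW
L = 6.5 × 0.81 = 5.2650 calls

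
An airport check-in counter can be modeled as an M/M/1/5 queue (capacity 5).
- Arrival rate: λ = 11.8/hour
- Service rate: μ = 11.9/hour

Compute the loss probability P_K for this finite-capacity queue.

ρ = λ/μ = 11.8/11.9 = 0.9916
P₀ = (1-ρ)/(1-ρ^(K+1)) = (1-0.9916)/(1-0.9916^6) = 0.008400/0.04935 = 0.1702
P_K = P₀×ρ^K = 0.1702 × 0.9916^5 = 0.1702 × 0.9587 = 0.1632
Blocking probability = 16.32%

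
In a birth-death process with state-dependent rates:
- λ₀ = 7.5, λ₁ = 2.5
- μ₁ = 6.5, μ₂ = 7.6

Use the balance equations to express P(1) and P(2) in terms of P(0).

Balance equations:
State 0: λ₀P₀ = μ₁P₁ → P₁ = (λ₀/μ₁)P₀ = (7.5/6.5)P₀ = 1.1538P₀
State 1: P₂ = (λ₀λ₁)/(μ₁μ₂)P₀ = (7.5×2.5)/(6.5×7.6)P₀ = 0.3796P₀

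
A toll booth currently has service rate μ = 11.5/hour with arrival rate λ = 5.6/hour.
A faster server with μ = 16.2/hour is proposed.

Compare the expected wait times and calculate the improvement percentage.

System 1: ρ₁ = 5.6/11.5 = 0.4870, W₁ = 1/(11.5-5.6) = 0.1695
System 2: ρ₂ = 5.6/16.2 = 0.3457, W₂ = 1/(16.2-5.6) = 0.09434
Improvement: (W₁-W₂)/W₁ = (0.1695-0.09434)/0.1695 = 44.34%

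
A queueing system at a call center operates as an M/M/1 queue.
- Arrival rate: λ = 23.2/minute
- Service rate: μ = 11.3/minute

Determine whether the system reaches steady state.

Stability requires ρ = λ/(cμ) < 1
ρ = 23.2/(1 × 11.3) = 23.2/11.30 = 2.0531
Since 2.0531 ≥ 1, the system is UNSTABLE.
Queue grows without bound. Need μ > λ = 23.2.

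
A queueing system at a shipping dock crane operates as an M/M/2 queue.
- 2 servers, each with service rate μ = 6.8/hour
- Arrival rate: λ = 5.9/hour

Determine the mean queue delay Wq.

Traffic intensity: ρ = λ/(cμ) = 5.9/(2×6.8) = 0.4338
Since ρ = 0.4338 < 1, system is stable.
Offered load a = λ/μ = cρ = 5.9/6.8 = 0.8676
P₀ = [ Σₙ₌₀^1 aⁿ/n! + a^2/(2!(1-ρ)) ]⁻¹
Σ = a^0/0! + a^1/1! = 1.0000 + 0.8676 = 1.8676
a^2/(2!(1-ρ)) = 0.7528/(2 × 0.5662) = 0.6648
P₀ = 1/(1.8676 + 0.6648) = 0.3949
Lq = P₀·a^2·ρ / (2!(1-ρ)²) = 0.394872 × 0.752811 × 0.433824 / (2 × 0.320556) = 0.2012
Wq = Lq/λ = 0.20115/5.9 = 0.03409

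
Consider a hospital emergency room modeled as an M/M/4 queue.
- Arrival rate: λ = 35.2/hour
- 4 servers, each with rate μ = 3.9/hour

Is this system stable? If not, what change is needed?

Stability requires ρ = λ/(cμ) < 1
ρ = 35.2/(4 × 3.9) = 35.2/15.60 = 2.2564
Since 2.2564 ≥ 1, the system is UNSTABLE.
Need c > λ/μ = 35.2/3.9 = 9.03.
Minimum servers needed: c = 10.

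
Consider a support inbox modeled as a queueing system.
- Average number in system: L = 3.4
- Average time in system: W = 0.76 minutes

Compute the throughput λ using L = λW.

Little's Law: L = λW, so λ = L/W
λ = 3.4/0.76 = 4.4737 emails/minute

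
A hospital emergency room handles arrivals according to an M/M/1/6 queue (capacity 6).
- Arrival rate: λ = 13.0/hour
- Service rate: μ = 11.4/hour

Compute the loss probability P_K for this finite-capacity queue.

ρ = λ/μ = 13.0/11.4 = 1.14035
P₀ = (1-ρ)/(1-ρ^(K+1)) = (1-1.14035)/(1-1.14035^7) = -0.14035/-1.5077 = 0.09309
P_K = P₀×ρ^K = 0.09309 × 1.14035^6 = 0.09309 × 2.1990 = 0.2047
Blocking probability = 20.47%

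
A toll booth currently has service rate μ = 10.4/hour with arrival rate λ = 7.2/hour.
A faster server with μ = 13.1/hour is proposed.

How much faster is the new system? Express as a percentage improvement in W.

System 1: ρ₁ = 7.2/10.4 = 0.6923, W₁ = 1/(10.4-7.2) = 0.3125
System 2: ρ₂ = 7.2/13.1 = 0.5496, W₂ = 1/(13.1-7.2) = 0.1695
Improvement: (W₁-W₂)/W₁ = (0.3125-0.1695)/0.3125 = 45.76%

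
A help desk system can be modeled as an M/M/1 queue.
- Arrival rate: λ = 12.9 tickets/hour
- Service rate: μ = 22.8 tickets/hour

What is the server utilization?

Server utilization: ρ = λ/μ
ρ = 12.9/22.8 = 0.5658
The server is busy 56.58% of the time.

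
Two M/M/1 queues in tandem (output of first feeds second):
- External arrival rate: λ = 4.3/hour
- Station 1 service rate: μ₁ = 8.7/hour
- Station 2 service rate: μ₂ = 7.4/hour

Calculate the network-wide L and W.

By Jackson's theorem, each station behaves as independent M/M/1.
Station 1: ρ₁ = 4.3/8.7 = 0.4943, L₁ = ρ₁/(1-ρ₁) = λ/(μ₁-λ) = 4.3/4.40 = 0.9773
Station 2: ρ₂ = 4.3/7.4 = 0.5811, L₂ = ρ₂/(1-ρ₂) = λ/(μ₂-λ) = 4.3/3.10 = 1.3871
Total: L = L₁ + L₂ = 0.9773 + 1.3871 = 2.3644
W = L/λ = 2.3644/4.3 = 0.5499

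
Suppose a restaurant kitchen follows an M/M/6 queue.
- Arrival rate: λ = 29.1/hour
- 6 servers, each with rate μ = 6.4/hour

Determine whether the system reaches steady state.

Stability requires ρ = λ/(cμ) < 1
ρ = 29.1/(6 × 6.4) = 29.1/38.40 = 0.7578
Since 0.7578 < 1, the system is STABLE.
The servers are busy 75.78% of the time.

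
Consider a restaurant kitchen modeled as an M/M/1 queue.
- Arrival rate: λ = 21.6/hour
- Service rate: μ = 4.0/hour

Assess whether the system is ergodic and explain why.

Stability requires ρ = λ/(cμ) < 1
ρ = 21.6/(1 × 4.0) = 21.6/4.00 = 5.4000
Since 5.4000 ≥ 1, the system is UNSTABLE.
Queue grows without bound. Need μ > λ = 21.6.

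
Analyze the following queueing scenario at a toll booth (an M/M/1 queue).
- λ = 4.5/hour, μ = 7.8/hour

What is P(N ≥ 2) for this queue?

ρ = λ/μ = 4.5/7.8 = 0.5769
P(N ≥ n) = ρⁿ
P(N ≥ 2) = 0.5769^2
P(N ≥ 2) = 0.3328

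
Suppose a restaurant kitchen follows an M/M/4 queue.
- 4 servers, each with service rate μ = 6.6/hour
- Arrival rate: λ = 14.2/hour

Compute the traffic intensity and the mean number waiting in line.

Traffic intensity: ρ = λ/(cμ) = 14.2/(4×6.6) = 0.5379
Since ρ = 0.5379 < 1, system is stable.
Offered load a = λ/μ = cρ = 14.2/6.6 = 2.1515
P₀ = [ Σₙ₌₀^3 aⁿ/n! + a^4/(4!(1-ρ)) ]⁻¹
Σ = a^0/0! + a^1/1! + a^2/2! + a^3/3! = 1.0000 + 2.1515 + 2.3145 + 1.6599 = 7.1259
a^4/(4!(1-ρ)) = 21.4278/(24 × 0.46212) = 1.9320
P₀ = 1/(7.1259 + 1.9320) = 0.1104
Lq = P₀·a^4·ρ / (4!(1-ρ)²) = 0.11040 × 21.4278 × 0.53788 / (24 × 0.21356) = 0.2483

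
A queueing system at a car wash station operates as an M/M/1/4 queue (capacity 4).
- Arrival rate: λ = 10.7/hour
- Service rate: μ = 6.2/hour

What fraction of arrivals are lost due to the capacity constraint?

ρ = λ/μ = 10.7/6.2 = 1.72581
P₀ = (1-ρ)/(1-ρ^(K+1)) = (1-1.72581)/(1-1.72581^5) = -0.7258/-14.3096 = 0.05072
P_K = P₀×ρ^K = 0.050722 × 1.72581^4 = 0.050722 × 8.8710 = 0.4500
Blocking probability = 45.00%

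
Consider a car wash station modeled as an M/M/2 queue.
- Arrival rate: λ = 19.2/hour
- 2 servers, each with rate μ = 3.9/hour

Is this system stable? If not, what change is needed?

Stability requires ρ = λ/(cμ) < 1
ρ = 19.2/(2 × 3.9) = 19.2/7.80 = 2.4615
Since 2.4615 ≥ 1, the system is UNSTABLE.
Need c > λ/μ = 19.2/3.9 = 4.92.
Minimum servers needed: c = 5.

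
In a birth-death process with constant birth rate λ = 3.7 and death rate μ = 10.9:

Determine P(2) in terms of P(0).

For constant rates: P(n)/P(0) = (λ/μ)^n
P(2)/P(0) = (3.7/10.9)^2 = 0.3394^2 = 0.1152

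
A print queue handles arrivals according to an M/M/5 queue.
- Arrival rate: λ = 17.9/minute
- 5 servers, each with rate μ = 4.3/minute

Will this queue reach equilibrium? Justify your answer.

Stability requires ρ = λ/(cμ) < 1
ρ = 17.9/(5 × 4.3) = 17.9/21.50 = 0.8326
Since 0.8326 < 1, the system is STABLE.
The servers are busy 83.26% of the time.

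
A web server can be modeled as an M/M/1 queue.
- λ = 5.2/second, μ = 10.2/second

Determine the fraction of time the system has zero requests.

ρ = λ/μ = 5.2/10.2 = 0.5098
P(0) = 1 - ρ = 1 - 0.5098 = 0.4902
The server is idle 49.02% of the time.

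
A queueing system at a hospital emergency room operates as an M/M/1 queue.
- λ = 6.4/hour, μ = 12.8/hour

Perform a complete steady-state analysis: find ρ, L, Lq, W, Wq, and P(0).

Step 1: ρ = λ/μ = 6.4/12.8 = 0.5000
Step 2: L = λ/(μ-λ) = 6.4/6.40 = 1.0000
Step 3: Lq = λ²/(μ(μ-λ)) = 40.96/(12.8×6.40) = 0.5000
Step 4: W = 1/(μ-λ) = 1/6.40 = 0.15625
Step 5: Wq = λ/(μ(μ-λ)) = 6.4/(12.8×6.40) = 0.07812
Step 6: P(0) = 1-ρ = 0.5000
Verify: L = λW = 6.4×0.15625 = 1.0000 ✔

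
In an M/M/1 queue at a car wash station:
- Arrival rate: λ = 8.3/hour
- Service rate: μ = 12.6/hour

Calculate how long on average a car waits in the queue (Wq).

First, compute utilization: ρ = λ/μ = 8.3/12.6 = 0.6587
For M/M/1: Wq = λ/(μ(μ-λ))
Wq = 8.3/(12.6 × (12.6-8.3))
Wq = 8.3/(12.6 × 4.30)
Wq = 0.1532 hours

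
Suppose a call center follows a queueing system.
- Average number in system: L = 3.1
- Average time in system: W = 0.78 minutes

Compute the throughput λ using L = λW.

Little's Law: L = λW, so λ = L/W
λ = 3.1/0.78 = 3.9744 calls/minute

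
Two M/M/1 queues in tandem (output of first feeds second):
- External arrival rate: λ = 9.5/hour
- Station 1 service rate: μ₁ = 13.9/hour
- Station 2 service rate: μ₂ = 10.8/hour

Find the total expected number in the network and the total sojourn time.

By Jackson's theorem, each station behaves as independent M/M/1.
Station 1: ρ₁ = 9.5/13.9 = 0.6835, L₁ = ρ₁/(1-ρ₁) = λ/(μ₁-λ) = 9.5/4.40 = 2.1591
Station 2: ρ₂ = 9.5/10.8 = 0.8796, L₂ = ρ₂/(1-ρ₂) = λ/(μ₂-λ) = 9.5/1.30 = 7.3077
Total: L = L₁ + L₂ = 2.1591 + 7.3077 = 9.4668
W = L/λ = 9.4668/9.5 = 0.9965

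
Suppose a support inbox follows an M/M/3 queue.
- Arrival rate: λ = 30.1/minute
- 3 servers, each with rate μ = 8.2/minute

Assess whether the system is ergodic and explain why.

Stability requires ρ = λ/(cμ) < 1
ρ = 30.1/(3 × 8.2) = 30.1/24.60 = 1.2236
Since 1.2236 ≥ 1, the system is UNSTABLE.
Need c > λ/μ = 30.1/8.2 = 3.67.
Minimum servers needed: c = 4.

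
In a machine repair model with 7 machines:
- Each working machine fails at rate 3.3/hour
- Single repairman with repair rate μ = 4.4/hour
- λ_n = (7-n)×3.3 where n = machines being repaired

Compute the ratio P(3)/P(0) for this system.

P(3)/P(0) = ∏_{i=0}^{3-1} λ_i/μ_{i+1}
= (7-0)×3.3/4.4 × (7-1)×3.3/4.4 × (7-2)×3.3/4.4
= 88.5937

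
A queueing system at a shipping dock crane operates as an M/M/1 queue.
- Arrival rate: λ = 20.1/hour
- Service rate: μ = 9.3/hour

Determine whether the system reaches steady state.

Stability requires ρ = λ/(cμ) < 1
ρ = 20.1/(1 × 9.3) = 20.1/9.30 = 2.1613
Since 2.1613 ≥ 1, the system is UNSTABLE.
Queue grows without bound. Need μ > λ = 20.1.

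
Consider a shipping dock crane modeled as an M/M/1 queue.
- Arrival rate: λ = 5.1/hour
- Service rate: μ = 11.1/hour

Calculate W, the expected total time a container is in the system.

First, compute utilization: ρ = λ/μ = 5.1/11.1 = 0.4595
For M/M/1: W = 1/(μ-λ)
W = 1/(11.1-5.1) = 1/6.00
W = 0.1667 hours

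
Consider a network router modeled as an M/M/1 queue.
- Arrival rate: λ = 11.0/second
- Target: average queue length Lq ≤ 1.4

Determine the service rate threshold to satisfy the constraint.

For M/M/1: Lq = λ²/(μ(μ-λ))
Need Lq ≤ 1.4, i.e. μ(μ-λ) ≥ λ²/1.4
μ² - 11.0μ - 121.00/1.4 ≥ 0  →  μ² - 11.0μ - 86.42857 ≥ 0
Quadratic formula (positive root): μ = [λ + √(λ² + 4×86.42857)]/2
Discriminant: 121.00 + 4×86.42857 = 466.7143, √466.7143 = 21.6036
μ ≥ (11.0 + 21.6036)/2 = 16.3018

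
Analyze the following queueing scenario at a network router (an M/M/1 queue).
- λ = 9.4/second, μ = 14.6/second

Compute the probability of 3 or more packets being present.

ρ = λ/μ = 9.4/14.6 = 0.64384
P(N ≥ n) = ρⁿ
P(N ≥ 3) = 0.64384^3
P(N ≥ 3) = 0.2669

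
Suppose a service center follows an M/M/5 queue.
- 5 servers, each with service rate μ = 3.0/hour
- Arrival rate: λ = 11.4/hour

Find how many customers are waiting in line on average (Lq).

Traffic intensity: ρ = λ/(cμ) = 11.4/(5×3.0) = 0.7600
Since ρ = 0.7600 < 1, system is stable.
Offered load a = λ/μ = cρ = 11.4/3.0 = 3.8000
P₀ = [ Σₙ₌₀^4 aⁿ/n! + a^5/(5!(1-ρ)) ]⁻¹
Σ = a^0/0! + a^1/1! + a^2/2! + a^3/3! + a^4/4! = 1.0000 + 3.8000 + 7.2200 + 9.1453 + 8.6881 = 29.8534
a^5/(5!(1-ρ)) = 792.3517/(120 × 0.2400) = 27.5122
P₀ = 1/(29.8534 + 27.5122) = 0.01743
Lq = P₀·a^5·ρ / (5!(1-ρ)²) = 0.017432 × 792.3517 × 0.76000 / (120 × 0.057600) = 1.5187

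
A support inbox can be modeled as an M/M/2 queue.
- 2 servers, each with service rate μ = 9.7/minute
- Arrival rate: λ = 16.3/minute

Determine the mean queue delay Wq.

Traffic intensity: ρ = λ/(cμ) = 16.3/(2×9.7) = 0.8402
Since ρ = 0.8402 < 1, system is stable.
Offered load a = λ/μ = cρ = 16.3/9.7 = 1.6804
P₀ = [ Σₙ₌₀^1 aⁿ/n! + a^2/(2!(1-ρ)) ]⁻¹
Σ = a^0/0! + a^1/1! = 1.0000 + 1.6804 = 2.6804
a^2/(2!(1-ρ)) = 2.82379/(2 × 0.159794) = 8.8357
P₀ = 1/(2.6804 + 8.8357) = 0.08683
Lq = P₀·a^2·ρ / (2!(1-ρ)²) = 0.0868347 × 2.82379 × 0.840206 / (2 × 0.0255341) = 4.0342
Wq = Lq/λ = 4.0342/16.3 = 0.2475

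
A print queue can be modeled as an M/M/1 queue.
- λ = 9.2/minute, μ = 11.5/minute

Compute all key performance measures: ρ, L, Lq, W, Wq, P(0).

Step 1: ρ = λ/μ = 9.2/11.5 = 0.8000
Step 2: L = λ/(μ-λ) = 9.2/2.30 = 4.0000
Step 3: Lq = λ²/(μ(μ-λ)) = 84.64/(11.5×2.30) = 3.2000
Step 4: W = 1/(μ-λ) = 1/2.30 = 0.43478
Step 5: Wq = λ/(μ(μ-λ)) = 9.2/(11.5×2.30) = 0.3478
Step 6: P(0) = 1-ρ = 0.2000
Verify: L = λW = 9.2×0.43478 = 4.0000 ✔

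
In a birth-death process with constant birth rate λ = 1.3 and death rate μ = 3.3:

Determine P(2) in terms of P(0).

For constant rates: P(n)/P(0) = (λ/μ)^n
P(2)/P(0) = (1.3/3.3)^2 = 0.3939^2 = 0.1552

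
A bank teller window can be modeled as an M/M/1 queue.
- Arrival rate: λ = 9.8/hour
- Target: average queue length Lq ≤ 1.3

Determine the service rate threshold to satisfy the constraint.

For M/M/1: Lq = λ²/(μ(μ-λ))
Need Lq ≤ 1.3, i.e. μ(μ-λ) ≥ λ²/1.3
μ² - 9.8μ - 96.04/1.3 ≥ 0  →  μ² - 9.8μ - 73.87692 ≥ 0
Quadratic formula (positive root): μ = [λ + √(λ² + 4×73.87692)]/2
Discriminant: 96.04 + 4×73.87692 = 391.5477, √391.5477 = 19.7876
μ ≥ (9.8 + 19.7876)/2 = 14.7938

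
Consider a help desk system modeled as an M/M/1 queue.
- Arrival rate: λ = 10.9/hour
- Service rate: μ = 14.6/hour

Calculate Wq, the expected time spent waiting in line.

First, compute utilization: ρ = λ/μ = 10.9/14.6 = 0.7466
For M/M/1: Wq = λ/(μ(μ-λ))
Wq = 10.9/(14.6 × (14.6-10.9))
Wq = 10.9/(14.6 × 3.70)
Wq = 0.2018 hours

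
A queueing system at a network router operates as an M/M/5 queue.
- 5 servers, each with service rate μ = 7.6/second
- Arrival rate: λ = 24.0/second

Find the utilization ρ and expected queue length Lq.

Traffic intensity: ρ = λ/(cμ) = 24.0/(5×7.6) = 0.6316
Since ρ = 0.6316 < 1, system is stable.
Offered load a = λ/μ = cρ = 24.0/7.6 = 3.1579
P₀ = [ Σₙ₌₀^4 aⁿ/n! + a^5/(5!(1-ρ)) ]⁻¹
Σ = a^0/0! + a^1/1! + a^2/2! + a^3/3! + a^4/4! = 1.0000 + 3.1579 + 4.9861 + 5.2486 + 4.1436 = 18.5362
a^5/(5!(1-ρ)) = 314.0424/(120 × 0.368421) = 7.1033
P₀ = 1/(18.5362 + 7.1033) = 0.03900
Lq = P₀·a^5·ρ / (5!(1-ρ)²) = 0.039002 × 314.0424 × 0.63158 / (120 × 0.13573) = 0.4749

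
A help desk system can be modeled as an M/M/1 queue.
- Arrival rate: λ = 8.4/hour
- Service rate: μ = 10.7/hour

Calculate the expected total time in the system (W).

First, compute utilization: ρ = λ/μ = 8.4/10.7 = 0.7850
For M/M/1: W = 1/(μ-λ)
W = 1/(10.7-8.4) = 1/2.30
W = 0.4348 hours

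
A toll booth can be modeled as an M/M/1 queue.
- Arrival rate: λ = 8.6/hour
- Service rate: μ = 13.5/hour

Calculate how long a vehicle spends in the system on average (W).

First, compute utilization: ρ = λ/μ = 8.6/13.5 = 0.6370
For M/M/1: W = 1/(μ-λ)
W = 1/(13.5-8.6) = 1/4.90
W = 0.2041 hours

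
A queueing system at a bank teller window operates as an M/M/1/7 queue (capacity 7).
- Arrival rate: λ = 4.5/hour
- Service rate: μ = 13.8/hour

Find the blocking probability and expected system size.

ρ = λ/μ = 4.5/13.8 = 0.326087
P₀ = (1-ρ)/(1-ρ^(K+1)) = (1-0.326087)/(1-0.326087^8) = 0.6739/0.9999 = 0.6740
P_K = P₀×ρ^K = 0.6740 × 0.326087^7 = 0.6740 × 0.0003920 = 0.0002642
Blocking probability P_7 = 0.0002642 (0.02642%)
L = ρ[1 - (K+1)ρ^K + Kρ^(K+1)] / [(1-ρ)(1-ρ^(K+1))]
L = 0.326087 × (1 - 8×0.0003920 + 7×0.0001278) / ((1 - 0.326087) × (1 - 0.0001278)) = 0.4828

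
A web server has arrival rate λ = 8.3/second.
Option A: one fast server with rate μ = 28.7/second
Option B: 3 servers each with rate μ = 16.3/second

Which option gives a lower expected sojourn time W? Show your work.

Option A: single server μ = 28.7 (M/M/1)
  ρ_A = 8.3/28.7 = 0.2892
  W_A = 1/(μ-λ) = 1/(28.7-8.3) = 1/20.40 = 0.04902

Option B: 3 servers μ = 16.3 (M/M/3)
  ρ_B = λ/(cμ) = 8.3/(3×16.3) = 0.1697
  Offered load a = λ/μ = cρ = 8.3/16.3 = 0.5092
  P₀ = [ Σₙ₌₀^2 aⁿ/n! + a^3/(3!(1-ρ)) ]⁻¹
  Σ = a^0/0! + a^1/1! + a^2/2! = 1.0000 + 0.5092 + 0.1296 = 1.6388
  a^3/(3!(1-ρ)) = 0.1320/(6 × 0.8303) = 0.02650
  P₀ = 1/(1.6388 + 0.02650) = 0.6005
  Lq = P₀·a^3·ρ / (3!(1-ρ)²) = 0.60047 × 0.13203 × 0.16973 / (6 × 0.68934) = 0.003253
  Wq_B = Lq/λ = 0.0032535/8.3 = 0.0003920
  W_B = Wq_B + 1/μ = 0.0003920 + 0.06135 = 0.06174

Since W_A = 0.04902 < W_B = 0.06174, Option A (single fast server) has the shorter time in system.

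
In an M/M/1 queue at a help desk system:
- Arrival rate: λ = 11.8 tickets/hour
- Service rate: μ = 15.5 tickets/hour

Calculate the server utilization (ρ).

Server utilization: ρ = λ/μ
ρ = 11.8/15.5 = 0.7613
The server is busy 76.13% of the time.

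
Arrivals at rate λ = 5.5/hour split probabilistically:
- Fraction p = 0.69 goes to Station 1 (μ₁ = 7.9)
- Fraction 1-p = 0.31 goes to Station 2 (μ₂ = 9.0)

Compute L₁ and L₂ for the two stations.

Effective rates: λ₁ = 5.5×0.69 = 3.795, λ₂ = 5.5×0.31 = 1.705
Station 1: ρ₁ = 3.795/7.9 = 0.48038, L₁ = ρ₁/(1-ρ₁) = 0.48038/(1-0.48038) = 0.9245
Station 2: ρ₂ = 1.705/9.0 = 0.1894, L₂ = ρ₂/(1-ρ₂) = 0.1894/(1-0.1894) = 0.2337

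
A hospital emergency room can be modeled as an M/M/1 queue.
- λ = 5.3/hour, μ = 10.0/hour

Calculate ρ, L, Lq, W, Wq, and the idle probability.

Step 1: ρ = λ/μ = 5.3/10.0 = 0.5300
Step 2: L = λ/(μ-λ) = 5.3/4.70 = 1.1277
Step 3: Lq = λ²/(μ(μ-λ)) = 28.09/(10.0×4.70) = 0.5977
Step 4: W = 1/(μ-λ) = 1/4.70 = 0.21277
Step 5: Wq = λ/(μ(μ-λ)) = 5.3/(10.0×4.70) = 0.1128
Step 6: P(0) = 1-ρ = 0.4700
Verify: L = λW = 5.3×0.21277 = 1.1277 ✔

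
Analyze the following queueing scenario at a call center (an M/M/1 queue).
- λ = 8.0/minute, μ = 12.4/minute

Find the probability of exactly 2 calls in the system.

ρ = λ/μ = 8.0/12.4 = 0.6452
P(n) = (1-ρ)ρⁿ
P(2) = (1-0.6452) × 0.6452^2
P(2) = 0.3548 × 0.4163
P(2) = 0.1477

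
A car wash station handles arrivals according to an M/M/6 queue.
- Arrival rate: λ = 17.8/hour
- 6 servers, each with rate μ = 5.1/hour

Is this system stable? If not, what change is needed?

Stability requires ρ = λ/(cμ) < 1
ρ = 17.8/(6 × 5.1) = 17.8/30.60 = 0.5817
Since 0.5817 < 1, the system is STABLE.
The servers are busy 58.17% of the time.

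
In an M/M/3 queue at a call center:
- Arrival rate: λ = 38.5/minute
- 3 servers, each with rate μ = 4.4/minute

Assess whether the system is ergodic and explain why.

Stability requires ρ = λ/(cμ) < 1
ρ = 38.5/(3 × 4.4) = 38.5/13.20 = 2.9167
Since 2.9167 ≥ 1, the system is UNSTABLE.
Need c > λ/μ = 38.5/4.4 = 8.75.
Minimum servers needed: c = 9.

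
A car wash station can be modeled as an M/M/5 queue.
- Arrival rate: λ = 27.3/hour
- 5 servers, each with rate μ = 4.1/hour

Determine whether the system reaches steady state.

Stability requires ρ = λ/(cμ) < 1
ρ = 27.3/(5 × 4.1) = 27.3/20.50 = 1.3317
Since 1.3317 ≥ 1, the system is UNSTABLE.
Need c > λ/μ = 27.3/4.1 = 6.66.
Minimum servers needed: c = 7.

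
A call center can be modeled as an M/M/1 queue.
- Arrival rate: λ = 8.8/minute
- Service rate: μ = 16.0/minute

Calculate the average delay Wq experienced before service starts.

First, compute utilization: ρ = λ/μ = 8.8/16.0 = 0.5500
For M/M/1: Wq = λ/(μ(μ-λ))
Wq = 8.8/(16.0 × (16.0-8.8))
Wq = 8.8/(16.0 × 7.20)
Wq = 0.07639 minutes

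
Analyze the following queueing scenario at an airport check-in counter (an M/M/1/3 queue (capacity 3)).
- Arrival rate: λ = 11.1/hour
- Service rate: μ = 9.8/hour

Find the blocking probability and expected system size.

ρ = λ/μ = 11.1/9.8 = 1.13265
P₀ = (1-ρ)/(1-ρ^(K+1)) = (1-1.13265)/(1-1.13265^4) = -0.13265/-0.64582 = 0.2054
P_K = P₀×ρ^K = 0.2054 × 1.13265^3 = 0.2054 × 1.4531 = 0.2985
Blocking probability P_3 = 0.2985 (29.85%)
L = ρ[1 - (K+1)ρ^K + Kρ^(K+1)] / [(1-ρ)(1-ρ^(K+1))]
L = 1.13265 × (1 - 4×1.453072 + 3×1.645822) / ((1 - 1.13265) × (1 - 1.645822)) = 1.6550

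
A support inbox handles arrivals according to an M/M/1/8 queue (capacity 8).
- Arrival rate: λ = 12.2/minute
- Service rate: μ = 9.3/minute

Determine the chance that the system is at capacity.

ρ = λ/μ = 12.2/9.3 = 1.31183
P₀ = (1-ρ)/(1-ρ^(K+1)) = (1-1.31183)/(1-1.31183^9) = -0.3118/-10.5053 = 0.02968
P_K = P₀×ρ^K = 0.02968 × 1.31183^8 = 0.02968 × 8.7704 = 0.2603
Blocking probability = 26.03%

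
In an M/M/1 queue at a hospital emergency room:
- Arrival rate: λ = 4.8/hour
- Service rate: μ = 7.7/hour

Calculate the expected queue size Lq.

ρ = λ/μ = 4.8/7.7 = 0.6234
For M/M/1: Lq = λ²/(μ(μ-λ))
Lq = 23.04/(7.7 × 2.90)
Lq = 1.0318 patients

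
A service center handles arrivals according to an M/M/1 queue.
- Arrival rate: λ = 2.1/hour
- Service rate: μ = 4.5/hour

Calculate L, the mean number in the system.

ρ = λ/μ = 2.1/4.5 = 0.4667
For M/M/1: L = λ/(μ-λ)
L = 2.1/(4.5-2.1) = 2.1/2.40
L = 0.8750 customers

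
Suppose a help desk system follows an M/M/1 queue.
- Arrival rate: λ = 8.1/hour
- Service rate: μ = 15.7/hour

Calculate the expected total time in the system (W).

First, compute utilization: ρ = λ/μ = 8.1/15.7 = 0.5159
For M/M/1: W = 1/(μ-λ)
W = 1/(15.7-8.1) = 1/7.60
W = 0.1316 hours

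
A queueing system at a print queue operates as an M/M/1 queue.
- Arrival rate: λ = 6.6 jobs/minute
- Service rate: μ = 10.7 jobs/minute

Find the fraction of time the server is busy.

Server utilization: ρ = λ/μ
ρ = 6.6/10.7 = 0.6168
The server is busy 61.68% of the time.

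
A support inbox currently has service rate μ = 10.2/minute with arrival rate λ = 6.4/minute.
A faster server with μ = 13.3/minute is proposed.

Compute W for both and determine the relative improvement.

System 1: ρ₁ = 6.4/10.2 = 0.6275, W₁ = 1/(10.2-6.4) = 0.26316
System 2: ρ₂ = 6.4/13.3 = 0.4812, W₂ = 1/(13.3-6.4) = 0.14493
Improvement: (W₁-W₂)/W₁ = (0.26316-0.14493)/0.26316 = 44.93%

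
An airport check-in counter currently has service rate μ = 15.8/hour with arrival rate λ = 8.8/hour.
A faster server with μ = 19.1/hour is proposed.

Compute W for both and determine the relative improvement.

System 1: ρ₁ = 8.8/15.8 = 0.5570, W₁ = 1/(15.8-8.8) = 0.14286
System 2: ρ₂ = 8.8/19.1 = 0.4607, W₂ = 1/(19.1-8.8) = 0.097087
Improvement: (W₁-W₂)/W₁ = (0.14286-0.097087)/0.14286 = 32.04%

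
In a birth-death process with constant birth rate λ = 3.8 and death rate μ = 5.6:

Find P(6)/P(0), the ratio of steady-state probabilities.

For constant rates: P(n)/P(0) = (λ/μ)^n
P(6)/P(0) = (3.8/5.6)^6 = 0.67857^6 = 0.09763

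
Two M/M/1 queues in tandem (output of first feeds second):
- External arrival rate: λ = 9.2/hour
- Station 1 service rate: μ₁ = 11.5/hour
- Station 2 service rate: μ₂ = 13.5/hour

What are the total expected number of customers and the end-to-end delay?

By Jackson's theorem, each station behaves as independent M/M/1.
Station 1: ρ₁ = 9.2/11.5 = 0.8000, L₁ = ρ₁/(1-ρ₁) = λ/(μ₁-λ) = 9.2/2.30 = 4.0000
Station 2: ρ₂ = 9.2/13.5 = 0.6815, L₂ = ρ₂/(1-ρ₂) = λ/(μ₂-λ) = 9.2/4.30 = 2.1395
Total: L = L₁ + L₂ = 4.0000 + 2.1395 = 6.1395
W = L/λ = 6.1395/9.2 = 0.6673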